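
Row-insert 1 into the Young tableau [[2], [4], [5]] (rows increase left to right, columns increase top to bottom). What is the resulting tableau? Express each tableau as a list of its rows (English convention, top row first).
In row 1, 1 replaces 2 (the leftmost entry greater than 1); 2 is bumped to row 2. In row 2, 2 replaces 4 (the leftmost entry greater than 2); 4 is bumped to row 3. In row 3, 4 replaces 5 (the leftmost entry greater than 4); 5 is bumped to row 4. 5 starts a new row 4. The new tableau is [[1], [2], [4], [5]].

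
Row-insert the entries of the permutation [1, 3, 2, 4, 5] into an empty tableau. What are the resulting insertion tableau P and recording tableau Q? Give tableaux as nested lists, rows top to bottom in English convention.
Insert each entry of the permutation into P by Schensted row insertion, recording in Q the position of each new cell.

Insert 1: appended to row 1. P = [[1]].
Insert 3: appended to row 1. P = [[1, 3]].
Insert 2: 2 bumps 3 from row 1; 3 starts row 2. P = [[1, 2], [3]].
Insert 4: appended to row 1. P = [[1, 2, 4], [3]].
Insert 5: appended to row 1. P = [[1, 2, 4, 5], [3]].

So P = [[1, 2, 4, 5], [3]], Q = [[1, 2, 4, 5], [3]].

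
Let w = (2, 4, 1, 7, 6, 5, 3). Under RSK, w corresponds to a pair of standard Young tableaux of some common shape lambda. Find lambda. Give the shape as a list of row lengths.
[3, 2, 1, 1]

Row-insert each entry into an empty tableau.

After inserting 2: P = [[2]].
After inserting 4: P = [[2, 4]].
After inserting 1: P = [[1, 4], [2]].
After inserting 7: P = [[1, 4, 7], [2]].
After inserting 6: P = [[1, 4, 6], [2, 7]].
After inserting 5: P = [[1, 4, 5], [2, 6], [7]].
After inserting 3: P = [[1, 3, 5], [2, 4], [6], [7]].

The final insertion tableau P = [[1, 3, 5], [2, 4], [6], [7]] has shape [3, 2, 1, 1].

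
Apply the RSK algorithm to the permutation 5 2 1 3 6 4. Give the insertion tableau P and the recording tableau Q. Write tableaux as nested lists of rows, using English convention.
Insert each entry of the permutation into P by Schensted row insertion, recording in Q the position of each new cell.

Insert 5: appended to row 1. P = [[5]].
Insert 2: 2 bumps 5 from row 1; 5 starts row 2. P = [[2], [5]].
Insert 1: 1 bumps 2 from row 1; 2 bumps 5 from row 2; 5 starts row 3. P = [[1], [2], [5]].
Insert 3: appended to row 1. P = [[1, 3], [2], [5]].
Insert 6: appended to row 1. P = [[1, 3, 6], [2], [5]].
Insert 4: 4 bumps 6 from row 1; 6 appends to row 2. P = [[1, 3, 4], [2, 6], [5]].

So P = [[1, 3, 4], [2, 6], [5]], Q = [[1, 4, 5], [2, 6], [3]].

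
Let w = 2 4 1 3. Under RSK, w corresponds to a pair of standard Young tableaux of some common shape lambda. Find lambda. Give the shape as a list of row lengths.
[2, 2]

RSK row insertion gives P = [[1, 3], [2, 4]], which has shape [2, 2].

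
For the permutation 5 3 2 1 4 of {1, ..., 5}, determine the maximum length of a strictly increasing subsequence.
2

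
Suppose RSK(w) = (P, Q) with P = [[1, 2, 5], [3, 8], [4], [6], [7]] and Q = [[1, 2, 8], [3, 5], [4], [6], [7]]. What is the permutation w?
Reverse the RSK construction: for i from n down to 1, find the cell of Q containing i, remove the entry at that cell from P, and reverse-bump it up through P; the value ejected from row 1 is w(i).

Step i=8: Q has 8 at row 1, column 3; remove that cell from P, ejecting 5. So w(8) = 5. P is now [[1, 2], [3, 8], [4], [6], [7]].
Step i=7: Q has 7 at row 5, column 1; remove 7 from row 5 of P and reverse-bump: 7 enters row 4 and ejects 6; 6 enters row 3 and ejects 4; 4 enters row 2 and ejects 3; 3 enters row 1 and ejects 2. So w(7) = 2. P is now [[1, 3], [4, 8], [6], [7]].
Step i=6: Q has 6 at row 4, column 1; remove 7 from row 4 of P and reverse-bump: 7 enters row 3 and ejects 6; 6 enters row 2 and ejects 4; 4 enters row 1 and ejects 3. So w(6) = 3. P is now [[1, 4], [6, 8], [7]].
Step i=5: Q has 5 at row 2, column 2; remove 8 from row 2 of P and reverse-bump: 8 enters row 1 and ejects 4. So w(5) = 4. P is now [[1, 8], [6], [7]].
Step i=4: Q has 4 at row 3, column 1; remove 7 from row 3 of P and reverse-bump: 7 enters row 2 and ejects 6; 6 enters row 1 and ejects 1. So w(4) = 1. P is now [[6, 8], [7]].
Step i=3: Q has 3 at row 2, column 1; remove 7 from row 2 of P and reverse-bump: 7 enters row 1 and ejects 6. So w(3) = 6. P is now [[7, 8]].
Step i=2: Q has 2 at row 1, column 2; remove that cell from P, ejecting 8. So w(2) = 8. P is now [[7]].
Step i=1: Q has 1 at row 1, column 1; remove that cell from P, ejecting 7. So w(1) = 7. P is now [].

So w = 7 8 6 1 4 3 2 5.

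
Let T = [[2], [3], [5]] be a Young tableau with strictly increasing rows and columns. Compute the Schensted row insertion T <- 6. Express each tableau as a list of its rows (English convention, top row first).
[[2, 6], [3], [5]]

6 is larger than every entry of row 1, so it is appended to row 1. The new tableau is [[2, 6], [3], [5]].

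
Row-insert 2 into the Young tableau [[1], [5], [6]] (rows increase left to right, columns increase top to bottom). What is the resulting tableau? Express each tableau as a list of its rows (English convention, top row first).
[[1, 2], [5], [6]]

2 is larger than every entry of row 1, so it is appended to row 1. The new tableau is [[1, 2], [5], [6]].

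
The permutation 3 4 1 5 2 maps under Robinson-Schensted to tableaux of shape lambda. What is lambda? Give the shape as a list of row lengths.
[3, 2]

RSK row insertion gives P = [[1, 2, 5], [3, 4]], which has shape [3, 2].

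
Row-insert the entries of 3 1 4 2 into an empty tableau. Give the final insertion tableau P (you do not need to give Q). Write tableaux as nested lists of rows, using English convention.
P = [[1, 2], [3, 4]]

Insert 3: appended to row 1. P = [[3]].
Insert 1: 1 bumps 3 from row 1; 3 starts row 2. P = [[1], [3]].
Insert 4: appended to row 1. P = [[1, 4], [3]].
Insert 2: 2 bumps 4 from row 1; 4 appends to row 2. P = [[1, 2], [3, 4]].

So P = [[1, 2], [3, 4]].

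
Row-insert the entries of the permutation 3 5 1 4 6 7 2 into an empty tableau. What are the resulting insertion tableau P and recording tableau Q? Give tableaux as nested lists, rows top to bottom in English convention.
Insert each entry of the permutation into P by Schensted row insertion, recording in Q the position of each new cell.

Insert 3: appended to row 1. P = [[3]].
Insert 5: appended to row 1. P = [[3, 5]].
Insert 1: 1 bumps 3 from row 1; 3 starts row 2. P = [[1, 5], [3]].
Insert 4: 4 bumps 5 from row 1; 5 appends to row 2. P = [[1, 4], [3, 5]].
Insert 6: appended to row 1. P = [[1, 4, 6], [3, 5]].
Insert 7: appended to row 1. P = [[1, 4, 6, 7], [3, 5]].
Insert 2: 2 bumps 4 from row 1; 4 bumps 5 from row 2; 5 starts row 3. P = [[1, 2, 6, 7], [3, 4], [5]].

So P = [[1, 2, 6, 7], [3, 4], [5]], Q = [[1, 2, 5, 6], [3, 4], [7]].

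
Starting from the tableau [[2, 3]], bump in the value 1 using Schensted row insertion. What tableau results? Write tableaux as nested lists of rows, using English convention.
[[1, 3], [2]]

In row 1, 1 replaces 2 (the leftmost entry greater than 1); 2 is bumped to row 2. 2 starts a new row 2. The new tableau is [[1, 3], [2]].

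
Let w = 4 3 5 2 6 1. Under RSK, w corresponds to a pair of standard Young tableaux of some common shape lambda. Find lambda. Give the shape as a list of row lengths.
Row-insert each entry into an empty tableau.

After inserting 4: P = [[4]].
After inserting 3: P = [[3], [4]].
After inserting 5: P = [[3, 5], [4]].
After inserting 2: P = [[2, 5], [3], [4]].
After inserting 6: P = [[2, 5, 6], [3], [4]].
After inserting 1: P = [[1, 5, 6], [2], [3], [4]].

The final insertion tableau P = [[1, 5, 6], [2], [3], [4]] has shape [3, 1, 1, 1].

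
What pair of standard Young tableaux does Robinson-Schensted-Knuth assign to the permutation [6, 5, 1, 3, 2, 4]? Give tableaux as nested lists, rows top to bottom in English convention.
P = [[1, 2, 4], [3], [5], [6]], Q = [[1, 4, 6], [2], [3], [5]]

Insert each entry of the permutation into P by Schensted row insertion, recording in Q the position of each new cell.

Insert 6: appended to row 1. P = [[6]], Q = [[1]].
Insert 5: 5 bumps 6 from row 1; 6 starts row 2. P = [[5], [6]], Q = [[1], [2]].
Insert 1: 1 bumps 5 from row 1; 5 bumps 6 from row 2; 6 starts row 3. P = [[1], [5], [6]], Q = [[1], [2], [3]].
Insert 3: appended to row 1. P = [[1, 3], [5], [6]], Q = [[1, 4], [2], [3]].
Insert 2: 2 bumps 3 from row 1; 3 bumps 5 from row 2; 5 bumps 6 from row 3; 6 starts row 4. P = [[1, 2], [3], [5], [6]], Q = [[1, 4], [2], [3], [5]].
Insert 4: appended to row 1. P = [[1, 2, 4], [3], [5], [6]], Q = [[1, 4, 6], [2], [3], [5]].

So P = [[1, 2, 4], [3], [5], [6]], Q = [[1, 4, 6], [2], [3], [5]].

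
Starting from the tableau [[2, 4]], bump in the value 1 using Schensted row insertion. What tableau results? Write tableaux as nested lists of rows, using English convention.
[[1, 4], [2]]

In row 1, 1 replaces 2 (the leftmost entry greater than 1); 2 is bumped to row 2. 2 starts a new row 2. The new tableau is [[1, 4], [2]].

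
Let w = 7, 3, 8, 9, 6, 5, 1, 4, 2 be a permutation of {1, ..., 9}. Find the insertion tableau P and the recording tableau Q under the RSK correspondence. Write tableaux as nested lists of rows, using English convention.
P = [[1, 2, 9], [3, 4], [5, 8], [6], [7]], Q = [[1, 3, 4], [2, 5], [6, 8], [7], [9]]

Insert each entry of the permutation into P by Schensted row insertion, recording in Q the position of each new cell.

Insert 7: appended to row 1. P = [[7]].
Insert 3: 3 bumps 7 from row 1; 7 starts row 2. P = [[3], [7]].
Insert 8: appended to row 1. P = [[3, 8], [7]].
Insert 9: appended to row 1. P = [[3, 8, 9], [7]].
Insert 6: 6 bumps 8 from row 1; 8 appends to row 2. P = [[3, 6, 9], [7, 8]].
Insert 5: 5 bumps 6 from row 1; 6 bumps 7 from row 2; 7 starts row 3. P = [[3, 5, 9], [6, 8], [7]].
Insert 1: 1 bumps 3 from row 1; 3 bumps 6 from row 2; 6 bumps 7 from row 3; 7 starts row 4. P = [[1, 5, 9], [3, 8], [6], [7]].
Insert 4: 4 bumps 5 from row 1; 5 bumps 8 from row 2; 8 appends to row 3. P = [[1, 4, 9], [3, 5], [6, 8], [7]].
Insert 2: 2 bumps 4 from row 1; 4 bumps 5 from row 2; 5 bumps 6 from row 3; 6 bumps 7 from row 4; 7 starts row 5. P = [[1, 2, 9], [3, 4], [5, 8], [6], [7]].

So P = [[1, 2, 9], [3, 4], [5, 8], [6], [7]], Q = [[1, 3, 4], [2, 5], [6, 8], [7], [9]].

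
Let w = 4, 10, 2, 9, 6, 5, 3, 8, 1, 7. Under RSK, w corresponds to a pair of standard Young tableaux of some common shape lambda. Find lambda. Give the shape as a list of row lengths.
Row-insert each entry into an empty tableau.

After inserting 4: P = [[4]].
After inserting 10: P = [[4, 10]].
After inserting 2: P = [[2, 10], [4]].
After inserting 9: P = [[2, 9], [4, 10]].
After inserting 6: P = [[2, 6], [4, 9], [10]].
After inserting 5: P = [[2, 5], [4, 6], [9], [10]].
After inserting 3: P = [[2, 3], [4, 5], [6], [9], [10]].
After inserting 8: P = [[2, 3, 8], [4, 5], [6], [9], [10]].
After inserting 1: P = [[1, 3, 8], [2, 5], [4], [6], [9], [10]].
After inserting 7: P = [[1, 3, 7], [2, 5, 8], [4], [6], [9], [10]].

The final insertion tableau P = [[1, 3, 7], [2, 5, 8], [4], [6], [9], [10]] has shape [3, 3, 1, 1, 1, 1].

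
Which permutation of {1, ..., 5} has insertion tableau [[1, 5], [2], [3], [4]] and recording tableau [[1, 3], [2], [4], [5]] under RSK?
4 3 5 2 1

Reverse the RSK construction: for i from n down to 1, find the cell of Q containing i, remove the entry at that cell from P, and reverse-bump it up through P; the value ejected from row 1 is w(i).

Step i=5: Q has 5 at row 4, column 1; remove 4 from row 4 of P and reverse-bump: 4 enters row 3 and ejects 3; 3 enters row 2 and ejects 2; 2 enters row 1 and ejects 1. So w(5) = 1. P is now [[2, 5], [3], [4]].
Step i=4: Q has 4 at row 3, column 1; remove 4 from row 3 of P and reverse-bump: 4 enters row 2 and ejects 3; 3 enters row 1 and ejects 2. So w(4) = 2. P is now [[3, 5], [4]].
Step i=3: Q has 3 at row 1, column 2; remove that cell from P, ejecting 5. So w(3) = 5. P is now [[3], [4]].
Step i=2: Q has 2 at row 2, column 1; remove 4 from row 2 of P and reverse-bump: 4 enters row 1 and ejects 3. So w(2) = 3. P is now [[4]].
Step i=1: Q has 1 at row 1, column 1; remove that cell from P, ejecting 4. So w(1) = 4. P is now [].

So w = 4 3 5 2 1.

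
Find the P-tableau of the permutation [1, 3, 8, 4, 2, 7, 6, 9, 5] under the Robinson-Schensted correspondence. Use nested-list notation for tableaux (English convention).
Insert 1: appended to row 1. P = [[1]].
Insert 3: appended to row 1. P = [[1, 3]].
Insert 8: appended to row 1. P = [[1, 3, 8]].
Insert 4: 4 bumps 8 from row 1; 8 starts row 2. P = [[1, 3, 4], [8]].
Insert 2: 2 bumps 3 from row 1; 3 bumps 8 from row 2; 8 starts row 3. P = [[1, 2, 4], [3], [8]].
Insert 7: appended to row 1. P = [[1, 2, 4, 7], [3], [8]].
Insert 6: 6 bumps 7 from row 1; 7 appends to row 2. P = [[1, 2, 4, 6], [3, 7], [8]].
Insert 9: appended to row 1. P = [[1, 2, 4, 6, 9], [3, 7], [8]].
Insert 5: 5 bumps 6 from row 1; 6 bumps 7 from row 2; 7 bumps 8 from row 3; 8 starts row 4. P = [[1, 2, 4, 5, 9], [3, 6], [7], [8]].

So P = [[1, 2, 4, 5, 9], [3, 6], [7], [8]].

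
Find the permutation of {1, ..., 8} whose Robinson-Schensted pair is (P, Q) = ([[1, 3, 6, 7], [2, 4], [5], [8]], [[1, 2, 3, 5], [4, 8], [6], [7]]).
2 5 8 6 7 4 1 3

Reverse the RSK construction: for i from n down to 1, find the cell of Q containing i, remove the entry at that cell from P, and reverse-bump it up through P; the value ejected from row 1 is w(i).

Step i=8: Q has 8 at row 2, column 2; remove 4 from row 2 of P and reverse-bump: 4 enters row 1 and ejects 3. So w(8) = 3. P is now [[1, 4, 6, 7], [2], [5], [8]].
Step i=7: Q has 7 at row 4, column 1; remove 8 from row 4 of P and reverse-bump: 8 enters row 3 and ejects 5; 5 enters row 2 and ejects 2; 2 enters row 1 and ejects 1. So w(7) = 1. P is now [[2, 4, 6, 7], [5], [8]].
Step i=6: Q has 6 at row 3, column 1; remove 8 from row 3 of P and reverse-bump: 8 enters row 2 and ejects 5; 5 enters row 1 and ejects 4. So w(6) = 4. P is now [[2, 5, 6, 7], [8]].
Step i=5: Q has 5 at row 1, column 4; remove that cell from P, ejecting 7. So w(5) = 7. P is now [[2, 5, 6], [8]].
Step i=4: Q has 4 at row 2, column 1; remove 8 from row 2 of P and reverse-bump: 8 enters row 1 and ejects 6. So w(4) = 6. P is now [[2, 5, 8]].
Step i=3: Q has 3 at row 1, column 3; remove that cell from P, ejecting 8. So w(3) = 8. P is now [[2, 5]].
Step i=2: Q has 2 at row 1, column 2; remove that cell from P, ejecting 5. So w(2) = 5. P is now [[2]].
Step i=1: Q has 1 at row 1, column 1; remove that cell from P, ejecting 2. So w(1) = 2. P is now [].

So w = 2 5 8 6 7 4 1 3.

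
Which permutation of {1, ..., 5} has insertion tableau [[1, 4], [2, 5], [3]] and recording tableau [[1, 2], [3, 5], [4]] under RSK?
Reverse the RSK construction: for i from n down to 1, find the cell of Q containing i, remove the entry at that cell from P, and reverse-bump it up through P; the value ejected from row 1 is w(i).

Step i=5: Q has 5 at row 2, column 2; remove 5 from row 2 of P and reverse-bump: 5 enters row 1 and ejects 4. So w(5) = 4. P is now [[1, 5], [2], [3]].
Step i=4: Q has 4 at row 3, column 1; remove 3 from row 3 of P and reverse-bump: 3 enters row 2 and ejects 2; 2 enters row 1 and ejects 1. So w(4) = 1. P is now [[2, 5], [3]].
Step i=3: Q has 3 at row 2, column 1; remove 3 from row 2 of P and reverse-bump: 3 enters row 1 and ejects 2. So w(3) = 2. P is now [[3, 5]].
Step i=2: Q has 2 at row 1, column 2; remove that cell from P, ejecting 5. So w(2) = 5. P is now [[3]].
Step i=1: Q has 1 at row 1, column 1; remove that cell from P, ejecting 3. So w(1) = 3. P is now [].

So w = 3 5 2 1 4.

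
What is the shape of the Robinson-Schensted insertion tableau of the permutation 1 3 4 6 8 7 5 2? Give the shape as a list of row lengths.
[5, 1, 1, 1]

Row-insert each entry into an empty tableau.

After inserting 1: P = [[1]].
After inserting 3: P = [[1, 3]].
After inserting 4: P = [[1, 3, 4]].
After inserting 6: P = [[1, 3, 4, 6]].
After inserting 8: P = [[1, 3, 4, 6, 8]].
After inserting 7: P = [[1, 3, 4, 6, 7], [8]].
After inserting 5: P = [[1, 3, 4, 5, 7], [6], [8]].
After inserting 2: P = [[1, 2, 4, 5, 7], [3], [6], [8]].

The final insertion tableau P = [[1, 2, 4, 5, 7], [3], [6], [8]] has shape [5, 1, 1, 1].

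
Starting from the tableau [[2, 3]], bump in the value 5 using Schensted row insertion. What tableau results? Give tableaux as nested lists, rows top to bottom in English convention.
5 is larger than every entry of row 1, so it is appended to row 1. The new tableau is [[2, 3, 5]].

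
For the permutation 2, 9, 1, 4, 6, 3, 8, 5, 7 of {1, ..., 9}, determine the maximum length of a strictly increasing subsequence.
4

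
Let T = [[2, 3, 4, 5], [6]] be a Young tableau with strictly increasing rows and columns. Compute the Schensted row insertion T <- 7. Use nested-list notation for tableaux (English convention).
[[2, 3, 4, 5, 7], [6]]

7 is larger than every entry of row 1, so it is appended to row 1. The new tableau is [[2, 3, 4, 5, 7], [6]].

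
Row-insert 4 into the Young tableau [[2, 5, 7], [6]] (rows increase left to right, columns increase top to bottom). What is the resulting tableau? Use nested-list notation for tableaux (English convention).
In row 1, 4 replaces 5 (the leftmost entry greater than 4); 5 is bumped to row 2. In row 2, 5 replaces 6 (the leftmost entry greater than 5); 6 is bumped to row 3. 6 starts a new row 3. The new tableau is [[2, 4, 7], [5], [6]].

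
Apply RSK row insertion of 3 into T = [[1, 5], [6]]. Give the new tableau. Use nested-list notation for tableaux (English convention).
[[1, 3], [5], [6]]

In row 1, 3 replaces 5 (the leftmost entry greater than 3); 5 is bumped to row 2. In row 2, 5 replaces 6 (the leftmost entry greater than 5); 6 is bumped to row 3. 6 starts a new row 3. The new tableau is [[1, 3], [5], [6]].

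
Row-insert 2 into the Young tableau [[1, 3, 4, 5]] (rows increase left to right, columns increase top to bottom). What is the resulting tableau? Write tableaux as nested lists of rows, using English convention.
In row 1, 2 replaces 3 (the leftmost entry greater than 2); 3 is bumped to row 2. 3 starts a new row 2. The new tableau is [[1, 2, 4, 5], [3]].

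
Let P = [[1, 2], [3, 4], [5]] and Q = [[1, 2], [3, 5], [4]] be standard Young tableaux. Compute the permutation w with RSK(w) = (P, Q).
3 5 4 1 2

Reverse RSK: for i = n, n-1, ..., 1, locate i in Q, remove the corresponding corner cell from P, and reverse-bump its entry up through P; the value ejected from row 1 is w(i).

So w = 3 5 4 1 2.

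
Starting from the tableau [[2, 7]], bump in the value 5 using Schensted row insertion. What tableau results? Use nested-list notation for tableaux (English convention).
In row 1, 5 replaces 7 (the leftmost entry greater than 5); 7 is bumped to row 2. 7 starts a new row 2. The new tableau is [[2, 5], [7]].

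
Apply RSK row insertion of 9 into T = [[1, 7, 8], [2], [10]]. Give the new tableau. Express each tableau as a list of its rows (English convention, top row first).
9 is larger than every entry of row 1, so it is appended to row 1. The new tableau is [[1, 7, 8, 9], [2], [10]].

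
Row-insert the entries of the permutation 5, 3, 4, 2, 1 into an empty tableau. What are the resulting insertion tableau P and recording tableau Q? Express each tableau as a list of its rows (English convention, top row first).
Insert each entry of the permutation into P by Schensted row insertion, recording in Q the position of each new cell.

After inserting 5: P = [[5]].
After inserting 3: P = [[3], [5]].
After inserting 4: P = [[3, 4], [5]].
After inserting 2: P = [[2, 4], [3], [5]].
After inserting 1: P = [[1, 4], [2], [3], [5]].

So P = [[1, 4], [2], [3], [5]], Q = [[1, 3], [2], [4], [5]].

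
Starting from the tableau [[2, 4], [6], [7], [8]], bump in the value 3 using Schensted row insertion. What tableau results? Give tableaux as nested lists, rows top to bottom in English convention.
In row 1, 3 replaces 4 (the leftmost entry greater than 3); 4 is bumped to row 2. In row 2, 4 replaces 6 (the leftmost entry greater than 4); 6 is bumped to row 3. In row 3, 6 replaces 7 (the leftmost entry greater than 6); 7 is bumped to row 4. In row 4, 7 replaces 8 (the leftmost entry greater than 7); 8 is bumped to row 5. 8 starts a new row 5. The new tableau is [[2, 3], [4], [6], [7], [8]].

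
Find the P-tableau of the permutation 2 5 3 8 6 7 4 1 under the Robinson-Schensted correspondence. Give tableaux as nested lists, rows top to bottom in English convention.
P = [[1, 3, 4, 7], [2, 6], [5], [8]]

Insert 2: appended to row 1. P = [[2]].
Insert 5: appended to row 1. P = [[2, 5]].
Insert 3: 3 bumps 5 from row 1; 5 starts row 2. P = [[2, 3], [5]].
Insert 8: appended to row 1. P = [[2, 3, 8], [5]].
Insert 6: 6 bumps 8 from row 1; 8 appends to row 2. P = [[2, 3, 6], [5, 8]].
Insert 7: appended to row 1. P = [[2, 3, 6, 7], [5, 8]].
Insert 4: 4 bumps 6 from row 1; 6 bumps 8 from row 2; 8 starts row 3. P = [[2, 3, 4, 7], [5, 6], [8]].
Insert 1: 1 bumps 2 from row 1; 2 bumps 5 from row 2; 5 bumps 8 from row 3; 8 starts row 4. P = [[1, 3, 4, 7], [2, 6], [5], [8]].

So P = [[1, 3, 4, 7], [2, 6], [5], [8]].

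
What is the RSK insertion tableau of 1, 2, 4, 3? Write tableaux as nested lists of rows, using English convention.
P = [[1, 2, 3], [4]]

Insert 1: appended to row 1. P = [[1]].
Insert 2: appended to row 1. P = [[1, 2]].
Insert 4: appended to row 1. P = [[1, 2, 4]].
Insert 3: 3 bumps 4 from row 1; 4 starts row 2. P = [[1, 2, 3], [4]].

So P = [[1, 2, 3], [4]].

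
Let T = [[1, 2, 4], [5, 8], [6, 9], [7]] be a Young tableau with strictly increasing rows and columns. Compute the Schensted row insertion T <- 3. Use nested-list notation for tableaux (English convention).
[[1, 2, 3], [4, 8], [5, 9], [6], [7]]

In row 1, 3 replaces 4 (the leftmost entry greater than 3); 4 is bumped to row 2. In row 2, 4 replaces 5 (the leftmost entry greater than 4); 5 is bumped to row 3. In row 3, 5 replaces 6 (the leftmost entry greater than 5); 6 is bumped to row 4. In row 4, 6 replaces 7 (the leftmost entry greater than 6); 7 is bumped to row 5. 7 starts a new row 5. The new tableau is [[1, 2, 3], [4, 8], [5, 9], [6], [7]].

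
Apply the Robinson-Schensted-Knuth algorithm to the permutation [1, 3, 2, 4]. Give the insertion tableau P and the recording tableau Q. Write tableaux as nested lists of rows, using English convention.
Insert each entry of the permutation into P by Schensted row insertion, recording in Q the position of each new cell.

After inserting 1: P = [[1]].
After inserting 3: P = [[1, 3]].
After inserting 2: P = [[1, 2], [3]].
After inserting 4: P = [[1, 2, 4], [3]].

So P = [[1, 2, 4], [3]], Q = [[1, 2, 4], [3]].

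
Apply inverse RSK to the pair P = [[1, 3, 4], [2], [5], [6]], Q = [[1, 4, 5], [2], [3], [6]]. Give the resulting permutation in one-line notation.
6 5 2 3 4 1

Reverse the RSK construction: for i from n down to 1, find the cell of Q containing i, remove the entry at that cell from P, and reverse-bump it up through P; the value ejected from row 1 is w(i).

Step i=6: Q has 6 at row 4, column 1; remove 6 from row 4 of P and reverse-bump: 6 enters row 3 and ejects 5; 5 enters row 2 and ejects 2; 2 enters row 1 and ejects 1. So w(6) = 1. P is now [[2, 3, 4], [5], [6]].
Step i=5: Q has 5 at row 1, column 3; remove that cell from P, ejecting 4. So w(5) = 4. P is now [[2, 3], [5], [6]].
Step i=4: Q has 4 at row 1, column 2; remove that cell from P, ejecting 3. So w(4) = 3. P is now [[2], [5], [6]].
Step i=3: Q has 3 at row 3, column 1; remove 6 from row 3 of P and reverse-bump: 6 enters row 2 and ejects 5; 5 enters row 1 and ejects 2. So w(3) = 2. P is now [[5], [6]].
Step i=2: Q has 2 at row 2, column 1; remove 6 from row 2 of P and reverse-bump: 6 enters row 1 and ejects 5. So w(2) = 5. P is now [[6]].
Step i=1: Q has 1 at row 1, column 1; remove that cell from P, ejecting 6. So w(1) = 6. P is now [].

So w = 6 5 2 3 4 1.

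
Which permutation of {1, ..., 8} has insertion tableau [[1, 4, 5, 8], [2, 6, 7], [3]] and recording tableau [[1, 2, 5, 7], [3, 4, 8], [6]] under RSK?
Reverse the RSK construction: for i from n down to 1, find the cell of Q containing i, remove the entry at that cell from P, and reverse-bump it up through P; the value ejected from row 1 is w(i).

Step i=8: Q has 8 at row 2, column 3; remove 7 from row 2 of P and reverse-bump: 7 enters row 1 and ejects 5. So w(8) = 5. P is now [[1, 4, 7, 8], [2, 6], [3]].
Step i=7: Q has 7 at row 1, column 4; remove that cell from P, ejecting 8. So w(7) = 8. P is now [[1, 4, 7], [2, 6], [3]].
Step i=6: Q has 6 at row 3, column 1; remove 3 from row 3 of P and reverse-bump: 3 enters row 2 and ejects 2; 2 enters row 1 and ejects 1. So w(6) = 1. P is now [[2, 4, 7], [3, 6]].
Step i=5: Q has 5 at row 1, column 3; remove that cell from P, ejecting 7. So w(5) = 7. P is now [[2, 4], [3, 6]].
Step i=4: Q has 4 at row 2, column 2; remove 6 from row 2 of P and reverse-bump: 6 enters row 1 and ejects 4. So w(4) = 4. P is now [[2, 6], [3]].
Step i=3: Q has 3 at row 2, column 1; remove 3 from row 2 of P and reverse-bump: 3 enters row 1 and ejects 2. So w(3) = 2. P is now [[3, 6]].
Step i=2: Q has 2 at row 1, column 2; remove that cell from P, ejecting 6. So w(2) = 6. P is now [[3]].
Step i=1: Q has 1 at row 1, column 1; remove that cell from P, ejecting 3. So w(1) = 3. P is now [].

So w = 3 6 2 4 7 1 8 5.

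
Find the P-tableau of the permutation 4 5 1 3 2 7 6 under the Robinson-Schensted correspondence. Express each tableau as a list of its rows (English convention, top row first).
Insert 4: appended to row 1. P = [[4]].
Insert 5: appended to row 1. P = [[4, 5]].
Insert 1: 1 bumps 4 from row 1; 4 starts row 2. P = [[1, 5], [4]].
Insert 3: 3 bumps 5 from row 1; 5 appends to row 2. P = [[1, 3], [4, 5]].
Insert 2: 2 bumps 3 from row 1; 3 bumps 4 from row 2; 4 starts row 3. P = [[1, 2], [3, 5], [4]].
Insert 7: appended to row 1. P = [[1, 2, 7], [3, 5], [4]].
Insert 6: 6 bumps 7 from row 1; 7 appends to row 2. P = [[1, 2, 6], [3, 5, 7], [4]].

So P = [[1, 2, 6], [3, 5, 7], [4]].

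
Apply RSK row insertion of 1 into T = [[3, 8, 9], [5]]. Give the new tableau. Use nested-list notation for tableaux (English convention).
In row 1, 1 replaces 3 (the leftmost entry greater than 1); 3 is bumped to row 2. In row 2, 3 replaces 5 (the leftmost entry greater than 3); 5 is bumped to row 3. 5 starts a new row 3. The new tableau is [[1, 8, 9], [3], [5]].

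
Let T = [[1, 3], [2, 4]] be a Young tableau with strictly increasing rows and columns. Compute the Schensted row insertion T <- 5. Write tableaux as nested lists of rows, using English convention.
[[1, 3, 5], [2, 4]]

5 is larger than every entry of row 1, so it is appended to row 1. The new tableau is [[1, 3, 5], [2, 4]].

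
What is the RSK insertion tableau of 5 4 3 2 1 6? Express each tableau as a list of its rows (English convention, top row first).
Insert 5: appended to row 1. P = [[5]].
Insert 4: 4 bumps 5 from row 1; 5 starts row 2. P = [[4], [5]].
Insert 3: 3 bumps 4 from row 1; 4 bumps 5 from row 2; 5 starts row 3. P = [[3], [4], [5]].
Insert 2: 2 bumps 3 from row 1; 3 bumps 4 from row 2; 4 bumps 5 from row 3; 5 starts row 4. P = [[2], [3], [4], [5]].
Insert 1: 1 bumps 2 from row 1; 2 bumps 3 from row 2; 3 bumps 4 from row 3; 4 bumps 5 from row 4; 5 starts row 5. P = [[1], [2], [3], [4], [5]].
Insert 6: appended to row 1. P = [[1, 6], [2], [3], [4], [5]].

So P = [[1, 6], [2], [3], [4], [5]].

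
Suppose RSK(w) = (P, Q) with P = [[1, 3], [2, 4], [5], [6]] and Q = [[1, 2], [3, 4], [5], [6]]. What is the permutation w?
Reverse the RSK construction: for i from n down to 1, find the cell of Q containing i, remove the entry at that cell from P, and reverse-bump it up through P; the value ejected from row 1 is w(i).

Step i=6: Q has 6 at row 4, column 1; remove 6 from row 4 of P and reverse-bump: 6 enters row 3 and ejects 5; 5 enters row 2 and ejects 4; 4 enters row 1 and ejects 3. So w(6) = 3. P is now [[1, 4], [2, 5], [6]].
Step i=5: Q has 5 at row 3, column 1; remove 6 from row 3 of P and reverse-bump: 6 enters row 2 and ejects 5; 5 enters row 1 and ejects 4. So w(5) = 4. P is now [[1, 5], [2, 6]].
Step i=4: Q has 4 at row 2, column 2; remove 6 from row 2 of P and reverse-bump: 6 enters row 1 and ejects 5. So w(4) = 5. P is now [[1, 6], [2]].
Step i=3: Q has 3 at row 2, column 1; remove 2 from row 2 of P and reverse-bump: 2 enters row 1 and ejects 1. So w(3) = 1. P is now [[2, 6]].
Step i=2: Q has 2 at row 1, column 2; remove that cell from P, ejecting 6. So w(2) = 6. P is now [[2]].
Step i=1: Q has 1 at row 1, column 1; remove that cell from P, ejecting 2. So w(1) = 2. P is now [].

So w = 2 6 1 5 4 3.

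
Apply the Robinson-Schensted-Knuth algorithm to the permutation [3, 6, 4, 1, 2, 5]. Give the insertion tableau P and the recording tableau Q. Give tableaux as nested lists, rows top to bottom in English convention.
P = [[1, 2, 5], [3, 4], [6]], Q = [[1, 2, 6], [3, 5], [4]]

Insert each entry of the permutation into P by Schensted row insertion, recording in Q the position of each new cell.

Insert 3: appended to row 1. P = [[3]].
Insert 6: appended to row 1. P = [[3, 6]].
Insert 4: 4 bumps 6 from row 1; 6 starts row 2. P = [[3, 4], [6]].
Insert 1: 1 bumps 3 from row 1; 3 bumps 6 from row 2; 6 starts row 3. P = [[1, 4], [3], [6]].
Insert 2: 2 bumps 4 from row 1; 4 appends to row 2. P = [[1, 2], [3, 4], [6]].
Insert 5: appended to row 1. P = [[1, 2, 5], [3, 4], [6]].

So P = [[1, 2, 5], [3, 4], [6]], Q = [[1, 2, 6], [3, 5], [4]].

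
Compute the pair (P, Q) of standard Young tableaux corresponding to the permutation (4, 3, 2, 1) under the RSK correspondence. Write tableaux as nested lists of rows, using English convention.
P = [[1], [2], [3], [4]], Q = [[1], [2], [3], [4]]

Insert each entry of the permutation into P by Schensted row insertion, recording in Q the position of each new cell.

Insert 4: appended to row 1. P = [[4]].
Insert 3: 3 bumps 4 from row 1; 4 starts row 2. P = [[3], [4]].
Insert 2: 2 bumps 3 from row 1; 3 bumps 4 from row 2; 4 starts row 3. P = [[2], [3], [4]].
Insert 1: 1 bumps 2 from row 1; 2 bumps 3 from row 2; 3 bumps 4 from row 3; 4 starts row 4. P = [[1], [2], [3], [4]].

So P = [[1], [2], [3], [4]], Q = [[1], [2], [3], [4]].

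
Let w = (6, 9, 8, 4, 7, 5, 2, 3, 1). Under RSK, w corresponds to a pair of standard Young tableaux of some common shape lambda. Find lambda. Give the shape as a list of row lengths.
Row-insert each entry into an empty tableau.

After inserting 6: P = [[6]].
After inserting 9: P = [[6, 9]].
After inserting 8: P = [[6, 8], [9]].
After inserting 4: P = [[4, 8], [6], [9]].
After inserting 7: P = [[4, 7], [6, 8], [9]].
After inserting 5: P = [[4, 5], [6, 7], [8], [9]].
After inserting 2: P = [[2, 5], [4, 7], [6], [8], [9]].
After inserting 3: P = [[2, 3], [4, 5], [6, 7], [8], [9]].
After inserting 1: P = [[1, 3], [2, 5], [4, 7], [6], [8], [9]].

The final insertion tableau P = [[1, 3], [2, 5], [4, 7], [6], [8], [9]] has shape [2, 2, 2, 1, 1, 1].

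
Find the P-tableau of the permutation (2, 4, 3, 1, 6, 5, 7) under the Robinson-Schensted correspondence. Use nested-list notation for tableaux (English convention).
Insert 2: appended to row 1. P = [[2]].
Insert 4: appended to row 1. P = [[2, 4]].
Insert 3: 3 bumps 4 from row 1; 4 starts row 2. P = [[2, 3], [4]].
Insert 1: 1 bumps 2 from row 1; 2 bumps 4 from row 2; 4 starts row 3. P = [[1, 3], [2], [4]].
Insert 6: appended to row 1. P = [[1, 3, 6], [2], [4]].
Insert 5: 5 bumps 6 from row 1; 6 appends to row 2. P = [[1, 3, 5], [2, 6], [4]].
Insert 7: appended to row 1. P = [[1, 3, 5, 7], [2, 6], [4]].

So P = [[1, 3, 5, 7], [2, 6], [4]].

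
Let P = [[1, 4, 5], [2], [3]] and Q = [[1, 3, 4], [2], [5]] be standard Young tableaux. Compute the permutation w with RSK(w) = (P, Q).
Reverse the RSK construction: for i from n down to 1, find the cell of Q containing i, remove the entry at that cell from P, and reverse-bump it up through P; the value ejected from row 1 is w(i).

Step i=5: Q has 5 at row 3, column 1; remove 3 from row 3 of P and reverse-bump: 3 enters row 2 and ejects 2; 2 enters row 1 and ejects 1. So w(5) = 1. P is now [[2, 4, 5], [3]].
Step i=4: Q has 4 at row 1, column 3; remove that cell from P, ejecting 5. So w(4) = 5. P is now [[2, 4], [3]].
Step i=3: Q has 3 at row 1, column 2; remove that cell from P, ejecting 4. So w(3) = 4. P is now [[2], [3]].
Step i=2: Q has 2 at row 2, column 1; remove 3 from row 2 of P and reverse-bump: 3 enters row 1 and ejects 2. So w(2) = 2. P is now [[3]].
Step i=1: Q has 1 at row 1, column 1; remove that cell from P, ejecting 3. So w(1) = 3. P is now [].

So w = 3 2 4 5 1.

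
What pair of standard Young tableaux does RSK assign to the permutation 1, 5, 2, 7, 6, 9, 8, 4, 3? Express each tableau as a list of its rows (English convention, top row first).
P = [[1, 2, 3, 8], [4, 6, 9], [5], [7]], Q = [[1, 2, 4, 6], [3, 5, 7], [8], [9]]

Insert each entry of the permutation into P by Schensted row insertion, recording in Q the position of each new cell.

Insert 1: appended to row 1. P = [[1]], Q = [[1]].
Insert 5: appended to row 1. P = [[1, 5]], Q = [[1, 2]].
Insert 2: 2 bumps 5 from row 1; 5 starts row 2. P = [[1, 2], [5]], Q = [[1, 2], [3]].
Insert 7: appended to row 1. P = [[1, 2, 7], [5]], Q = [[1, 2, 4], [3]].
Insert 6: 6 bumps 7 from row 1; 7 appends to row 2. P = [[1, 2, 6], [5, 7]], Q = [[1, 2, 4], [3, 5]].
Insert 9: appended to row 1. P = [[1, 2, 6, 9], [5, 7]], Q = [[1, 2, 4, 6], [3, 5]].
Insert 8: 8 bumps 9 from row 1; 9 appends to row 2. P = [[1, 2, 6, 8], [5, 7, 9]], Q = [[1, 2, 4, 6], [3, 5, 7]].
Insert 4: 4 bumps 6 from row 1; 6 bumps 7 from row 2; 7 starts row 3. P = [[1, 2, 4, 8], [5, 6, 9], [7]], Q = [[1, 2, 4, 6], [3, 5, 7], [8]].
Insert 3: 3 bumps 4 from row 1; 4 bumps 5 from row 2; 5 bumps 7 from row 3; 7 starts row 4. P = [[1, 2, 3, 8], [4, 6, 9], [5], [7]], Q = [[1, 2, 4, 6], [3, 5, 7], [8], [9]].

So P = [[1, 2, 3, 8], [4, 6, 9], [5], [7]], Q = [[1, 2, 4, 6], [3, 5, 7], [8], [9]].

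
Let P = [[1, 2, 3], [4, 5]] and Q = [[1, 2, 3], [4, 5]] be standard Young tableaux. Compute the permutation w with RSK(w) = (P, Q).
Reverse the RSK construction: for i from n down to 1, find the cell of Q containing i, remove the entry at that cell from P, and reverse-bump it up through P; the value ejected from row 1 is w(i).

Step i=5: Q has 5 at row 2, column 2; remove 5 from row 2 of P and reverse-bump: 5 enters row 1 and ejects 3. So w(5) = 3. P is now [[1, 2, 5], [4]].
Step i=4: Q has 4 at row 2, column 1; remove 4 from row 2 of P and reverse-bump: 4 enters row 1 and ejects 2. So w(4) = 2. P is now [[1, 4, 5]].
Step i=3: Q has 3 at row 1, column 3; remove that cell from P, ejecting 5. So w(3) = 5. P is now [[1, 4]].
Step i=2: Q has 2 at row 1, column 2; remove that cell from P, ejecting 4. So w(2) = 4. P is now [[1]].
Step i=1: Q has 1 at row 1, column 1; remove that cell from P, ejecting 1. So w(1) = 1. P is now [].

So w = 1 4 5 2 3.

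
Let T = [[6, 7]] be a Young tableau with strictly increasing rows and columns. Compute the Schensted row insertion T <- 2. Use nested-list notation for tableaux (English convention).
[[2, 7], [6]]

In row 1, 2 replaces 6 (the leftmost entry greater than 2); 6 is bumped to row 2. 6 starts a new row 2. The new tableau is [[2, 7], [6]].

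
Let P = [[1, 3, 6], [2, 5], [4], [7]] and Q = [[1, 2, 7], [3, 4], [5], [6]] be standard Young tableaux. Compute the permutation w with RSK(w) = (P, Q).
Reverse the RSK construction: for i from n down to 1, find the cell of Q containing i, remove the entry at that cell from P, and reverse-bump it up through P; the value ejected from row 1 is w(i).

Step i=7: Q has 7 at row 1, column 3; remove that cell from P, ejecting 6. So w(7) = 6. P is now [[1, 3], [2, 5], [4], [7]].
Step i=6: Q has 6 at row 4, column 1; remove 7 from row 4 of P and reverse-bump: 7 enters row 3 and ejects 4; 4 enters row 2 and ejects 2; 2 enters row 1 and ejects 1. So w(6) = 1. P is now [[2, 3], [4, 5], [7]].
Step i=5: Q has 5 at row 3, column 1; remove 7 from row 3 of P and reverse-bump: 7 enters row 2 and ejects 5; 5 enters row 1 and ejects 3. So w(5) = 3. P is now [[2, 5], [4, 7]].
Step i=4: Q has 4 at row 2, column 2; remove 7 from row 2 of P and reverse-bump: 7 enters row 1 and ejects 5. So w(4) = 5. P is now [[2, 7], [4]].
Step i=3: Q has 3 at row 2, column 1; remove 4 from row 2 of P and reverse-bump: 4 enters row 1 and ejects 2. So w(3) = 2. P is now [[4, 7]].
Step i=2: Q has 2 at row 1, column 2; remove that cell from P, ejecting 7. So w(2) = 7. P is now [[4]].
Step i=1: Q has 1 at row 1, column 1; remove that cell from P, ejecting 4. So w(1) = 4. P is now [].

So w = 4 7 2 5 3 1 6.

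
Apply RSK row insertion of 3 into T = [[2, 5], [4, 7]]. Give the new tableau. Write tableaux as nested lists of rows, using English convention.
[[2, 3], [4, 5], [7]]

In row 1, 3 replaces 5 (the leftmost entry greater than 3); 5 is bumped to row 2. In row 2, 5 replaces 7 (the leftmost entry greater than 5); 7 is bumped to row 3. 7 starts a new row 3. The new tableau is [[2, 3], [4, 5], [7]].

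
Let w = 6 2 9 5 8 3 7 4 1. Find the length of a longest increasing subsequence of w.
3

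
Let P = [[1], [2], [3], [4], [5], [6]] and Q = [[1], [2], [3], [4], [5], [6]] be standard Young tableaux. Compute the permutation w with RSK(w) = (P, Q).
6 5 4 3 2 1

Reverse the RSK construction: for i from n down to 1, find the cell of Q containing i, remove the entry at that cell from P, and reverse-bump it up through P; the value ejected from row 1 is w(i).

Step i=6: Q has 6 at row 6, column 1; remove 6 from row 6 of P and reverse-bump: 6 enters row 5 and ejects 5; 5 enters row 4 and ejects 4; 4 enters row 3 and ejects 3; 3 enters row 2 and ejects 2; 2 enters row 1 and ejects 1. So w(6) = 1. P is now [[2], [3], [4], [5], [6]].
Step i=5: Q has 5 at row 5, column 1; remove 6 from row 5 of P and reverse-bump: 6 enters row 4 and ejects 5; 5 enters row 3 and ejects 4; 4 enters row 2 and ejects 3; 3 enters row 1 and ejects 2. So w(5) = 2. P is now [[3], [4], [5], [6]].
Step i=4: Q has 4 at row 4, column 1; remove 6 from row 4 of P and reverse-bump: 6 enters row 3 and ejects 5; 5 enters row 2 and ejects 4; 4 enters row 1 and ejects 3. So w(4) = 3. P is now [[4], [5], [6]].
Step i=3: Q has 3 at row 3, column 1; remove 6 from row 3 of P and reverse-bump: 6 enters row 2 and ejects 5; 5 enters row 1 and ejects 4. So w(3) = 4. P is now [[5], [6]].
Step i=2: Q has 2 at row 2, column 1; remove 6 from row 2 of P and reverse-bump: 6 enters row 1 and ejects 5. So w(2) = 5. P is now [[6]].
Step i=1: Q has 1 at row 1, column 1; remove that cell from P, ejecting 6. So w(1) = 6. P is now [].

So w = 6 5 4 3 2 1.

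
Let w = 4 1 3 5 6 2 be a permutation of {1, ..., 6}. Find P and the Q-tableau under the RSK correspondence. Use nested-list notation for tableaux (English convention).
P = [[1, 2, 5, 6], [3], [4]], Q = [[1, 3, 4, 5], [2], [6]]

Insert each entry of the permutation into P by Schensted row insertion, recording in Q the position of each new cell.

Insert 4: appended to row 1. P = [[4]].
Insert 1: 1 bumps 4 from row 1; 4 starts row 2. P = [[1], [4]].
Insert 3: appended to row 1. P = [[1, 3], [4]].
Insert 5: appended to row 1. P = [[1, 3, 5], [4]].
Insert 6: appended to row 1. P = [[1, 3, 5, 6], [4]].
Insert 2: 2 bumps 3 from row 1; 3 bumps 4 from row 2; 4 starts row 3. P = [[1, 2, 5, 6], [3], [4]].

So P = [[1, 2, 5, 6], [3], [4]], Q = [[1, 3, 4, 5], [2], [6]].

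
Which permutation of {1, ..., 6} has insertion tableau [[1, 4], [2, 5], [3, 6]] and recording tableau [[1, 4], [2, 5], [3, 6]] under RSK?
Reverse the RSK construction: for i from n down to 1, find the cell of Q containing i, remove the entry at that cell from P, and reverse-bump it up through P; the value ejected from row 1 is w(i).

Step i=6: Q has 6 at row 3, column 2; remove 6 from row 3 of P and reverse-bump: 6 enters row 2 and ejects 5; 5 enters row 1 and ejects 4. So w(6) = 4. P is now [[1, 5], [2, 6], [3]].
Step i=5: Q has 5 at row 2, column 2; remove 6 from row 2 of P and reverse-bump: 6 enters row 1 and ejects 5. So w(5) = 5. P is now [[1, 6], [2], [3]].
Step i=4: Q has 4 at row 1, column 2; remove that cell from P, ejecting 6. So w(4) = 6. P is now [[1], [2], [3]].
Step i=3: Q has 3 at row 3, column 1; remove 3 from row 3 of P and reverse-bump: 3 enters row 2 and ejects 2; 2 enters row 1 and ejects 1. So w(3) = 1. P is now [[2], [3]].
Step i=2: Q has 2 at row 2, column 1; remove 3 from row 2 of P and reverse-bump: 3 enters row 1 and ejects 2. So w(2) = 2. P is now [[3]].
Step i=1: Q has 1 at row 1, column 1; remove that cell from P, ejecting 3. So w(1) = 3. P is now [].

So w = 3 2 1 6 5 4.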